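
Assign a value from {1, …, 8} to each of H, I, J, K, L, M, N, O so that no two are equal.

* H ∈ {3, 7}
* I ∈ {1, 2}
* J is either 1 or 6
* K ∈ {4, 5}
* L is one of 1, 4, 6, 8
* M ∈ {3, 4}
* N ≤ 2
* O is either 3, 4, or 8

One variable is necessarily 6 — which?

Among the 8 variables, 5 fits only K (and all 8 values in {1, 2, 3, 4, 5, 6, 7, 8} must be used), so K = 5.
Among the 7 still-open variables, 7 fits only H (and all 7 values in {1, 2, 3, 4, 6, 7, 8} must be used), so H = 7.
I and N between them cover only {1, 2} — a naked pair. Remove those values from J, L.
So 6 goes to J.

J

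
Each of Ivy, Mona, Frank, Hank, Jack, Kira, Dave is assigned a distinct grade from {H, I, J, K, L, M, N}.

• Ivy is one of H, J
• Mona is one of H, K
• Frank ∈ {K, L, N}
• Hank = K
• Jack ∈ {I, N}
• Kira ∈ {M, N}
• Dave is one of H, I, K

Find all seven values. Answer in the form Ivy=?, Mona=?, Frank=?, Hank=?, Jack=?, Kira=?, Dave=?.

Ivy=J, Mona=H, Frank=L, Hank=K, Jack=N, Kira=M, Dave=I

Hank's domain is down to {K}, so Hank = K. Remove K from Mona, Frank, Dave.
Mona has just one choice, so Mona = H. Strike H from Ivy, Dave.
Dave's domain is down to {I}, so Dave = I. Eliminate I elsewhere: Jack.
Ivy's domain is down to {J}, so Ivy = J.
Jack's domain is down to {N}, so Jack = N. Strike N from Frank, Kira.
That leaves Kira = M.
Frank's domain is down to {L}, so Frank = L.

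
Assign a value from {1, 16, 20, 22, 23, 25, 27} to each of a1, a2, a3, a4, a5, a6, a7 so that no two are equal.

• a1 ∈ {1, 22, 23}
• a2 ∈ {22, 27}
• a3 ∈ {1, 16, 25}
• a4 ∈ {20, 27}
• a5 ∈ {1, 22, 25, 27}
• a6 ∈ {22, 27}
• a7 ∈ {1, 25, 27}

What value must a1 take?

The 7 variables together cover exactly {1, 16, 20, 22, 23, 25, 27} — 7 values for 7 variables — and 16 appears only in a3's list, so a3 = 16.
Among the 6 still-open variables, 20 fits only a4 (and all 6 values in {1, 20, 22, 23, 25, 27} must be used), so a4 = 20.
The 5 still-open variables draw from only 5 values {1, 22, 23, 25, 27}, so each is used; only a1 can be 23, hence a1 = 23.

23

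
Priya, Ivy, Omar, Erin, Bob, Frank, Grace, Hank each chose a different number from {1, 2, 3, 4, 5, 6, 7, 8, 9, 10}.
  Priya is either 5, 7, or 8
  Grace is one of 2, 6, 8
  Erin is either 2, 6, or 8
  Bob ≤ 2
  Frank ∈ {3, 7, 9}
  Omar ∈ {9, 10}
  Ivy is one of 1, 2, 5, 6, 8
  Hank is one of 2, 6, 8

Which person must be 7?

Priya

Erin, Grace, Hank share exactly the 3 values {2, 6, 8}; by pigeonhole those values go to them, so strike 2, 6, 8 from Priya, Ivy, Bob.
That leaves Bob = 1. Eliminate 1 elsewhere: Ivy.
Ivy has just one choice, so Ivy = 5. Remove 5 from Priya.
So 7 goes to Priya.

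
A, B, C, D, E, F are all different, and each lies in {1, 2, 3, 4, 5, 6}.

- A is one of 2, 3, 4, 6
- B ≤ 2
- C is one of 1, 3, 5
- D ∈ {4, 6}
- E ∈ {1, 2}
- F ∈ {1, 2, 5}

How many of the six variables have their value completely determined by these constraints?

2

B and E share exactly the 2 values {1, 2}; by pigeonhole those values go to them, so strike 1, 2 from A, C, F.
F's domain is down to {5}, so F = 5. Strike 5 from C.
That leaves C = 3. Remove 3 from A.
Determined: C=3, F=5. The other variables each still have more than one consistent value. That makes 2.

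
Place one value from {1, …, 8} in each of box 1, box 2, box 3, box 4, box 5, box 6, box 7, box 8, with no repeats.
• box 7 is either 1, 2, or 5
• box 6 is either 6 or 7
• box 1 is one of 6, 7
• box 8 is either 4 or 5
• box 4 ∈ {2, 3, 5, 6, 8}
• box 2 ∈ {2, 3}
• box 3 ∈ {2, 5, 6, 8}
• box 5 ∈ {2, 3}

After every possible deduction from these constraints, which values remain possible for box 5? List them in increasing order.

The 8 variables draw from only 8 values {1, 2, 3, 4, 5, 6, 7, 8}, so each is used; only box 7 can be 1, hence box 7 = 1.
The 7 still-open variables together cover exactly {2, 3, 4, 5, 6, 7, 8} — 7 values for 7 variables — and 4 appears only in box 8's list, so box 8 = 4.
box 1 and box 6 share exactly the 2 values {6, 7}; by pigeonhole those values go to them, so strike 6, 7 from box 3, box 4.
The 2 variables box 2 and box 5 are confined to {2, 3}, which locks those values in; drop them from box 3, box 4.
No further eliminations apply; box 5 can still be any of 2, 3.

2, 3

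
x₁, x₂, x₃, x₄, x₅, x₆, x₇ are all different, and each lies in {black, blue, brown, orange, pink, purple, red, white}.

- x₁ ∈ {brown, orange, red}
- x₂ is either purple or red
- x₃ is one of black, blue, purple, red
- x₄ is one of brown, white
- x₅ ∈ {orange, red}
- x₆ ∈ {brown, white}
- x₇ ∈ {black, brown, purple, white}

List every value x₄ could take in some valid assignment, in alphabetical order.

The 7 variables draw from only 7 values {black, blue, brown, orange, purple, red, white}, so each is used; only x₃ can be blue, hence x₃ = blue.
The 6 still-open variables together cover exactly {black, brown, orange, purple, red, white} — 6 values for 6 variables — and black appears only in x₇'s list, so x₇ = black.
The 5 still-open variables draw from only 5 values {brown, orange, purple, red, white}, so each is used; only x₂ can be purple, hence x₂ = purple.
x₄ and x₆ between them cover only {brown, white} — a naked pair. Remove those values from x₁.
No further eliminations apply; x₄ can still be any of brown, white.

brown, white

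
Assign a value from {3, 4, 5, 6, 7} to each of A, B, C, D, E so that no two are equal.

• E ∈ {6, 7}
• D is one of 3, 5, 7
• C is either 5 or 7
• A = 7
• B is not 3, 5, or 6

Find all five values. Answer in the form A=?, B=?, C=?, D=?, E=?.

A=7, B=4, C=5, D=3, E=6

A must be 7 (only option left). Eliminate 7 elsewhere: B, C, D, E.
B has just one choice, so B = 4.
That leaves C = 5. Eliminate 5 elsewhere: D.
D has just one choice, so D = 3.
E has just one choice, so E = 6.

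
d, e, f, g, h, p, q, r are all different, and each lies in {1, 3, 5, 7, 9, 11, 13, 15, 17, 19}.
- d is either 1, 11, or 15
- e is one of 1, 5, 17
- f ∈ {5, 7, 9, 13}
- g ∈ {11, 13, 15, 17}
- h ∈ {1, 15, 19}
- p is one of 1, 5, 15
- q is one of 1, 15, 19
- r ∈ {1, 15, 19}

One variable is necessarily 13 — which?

g

The 3 variables h, q, r are confined to {1, 15, 19}, which locks those values in; drop them from d, e, g, p.
d must be 11 (only option left). Strike 11 from g.
p has just one choice, so p = 5. Eliminate 5 elsewhere: e, f.
That leaves e = 17. Strike 17 from g.
So 13 goes to g.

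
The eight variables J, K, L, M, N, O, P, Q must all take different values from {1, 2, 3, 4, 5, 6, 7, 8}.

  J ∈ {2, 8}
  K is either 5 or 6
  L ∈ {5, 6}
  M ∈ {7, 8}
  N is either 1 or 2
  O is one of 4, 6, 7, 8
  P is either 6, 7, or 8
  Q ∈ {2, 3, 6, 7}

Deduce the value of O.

Among the 8 variables, 1 fits only N (and all 8 values in {1, 2, 3, 4, 5, 6, 7, 8} must be used), so N = 1.
The 7 still-open variables together cover exactly {2, 3, 4, 5, 6, 7, 8} — 7 values for 7 variables — and 3 appears only in Q's list, so Q = 3.
Among the 6 still-open variables, 2 fits only J (and all 6 values in {2, 4, 5, 6, 7, 8} must be used), so J = 2.
Among the 5 still-open variables, 4 fits only O (and all 5 values in {4, 5, 6, 7, 8} must be used), so O = 4.

4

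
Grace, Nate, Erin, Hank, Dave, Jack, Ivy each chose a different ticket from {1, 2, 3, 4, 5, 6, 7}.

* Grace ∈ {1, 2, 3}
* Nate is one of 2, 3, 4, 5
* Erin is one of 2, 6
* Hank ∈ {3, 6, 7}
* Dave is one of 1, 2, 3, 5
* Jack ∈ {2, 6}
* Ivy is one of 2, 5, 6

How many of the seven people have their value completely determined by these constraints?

3

Among the 7 variables, 4 fits only Nate (and all 7 values in {1, 2, 3, 4, 5, 6, 7} must be used), so Nate = 4.
The 6 still-open variables draw from only 6 values {1, 2, 3, 5, 6, 7}, so each is used; only Hank can be 7, hence Hank = 7.
Erin and Jack share exactly the 2 values {2, 6}; by pigeonhole those values go to them, so strike 2, 6 from Grace, Dave, Ivy.
Ivy's domain is down to {5}, so Ivy = 5. So Dave can't be 5.
Determined: Nate=4, Hank=7, Ivy=5. The other people each still have more than one consistent value. That makes 3.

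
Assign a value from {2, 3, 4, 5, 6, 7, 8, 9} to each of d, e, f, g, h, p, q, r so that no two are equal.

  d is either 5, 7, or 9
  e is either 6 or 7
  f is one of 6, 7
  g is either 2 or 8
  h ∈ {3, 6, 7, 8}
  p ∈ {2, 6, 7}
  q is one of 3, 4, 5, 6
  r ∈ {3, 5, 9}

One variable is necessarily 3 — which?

h

Among the 8 variables, 4 fits only q (and all 8 values in {2, 3, 4, 5, 6, 7, 8, 9} must be used), so q = 4.
e and f share exactly the 2 values {6, 7}; by pigeonhole those values go to them, so strike 6, 7 from d, h, p.
That leaves p = 2. Remove 2 from g.
g's domain is down to {8}, so g = 8. Strike 8 from h.
So 3 goes to h.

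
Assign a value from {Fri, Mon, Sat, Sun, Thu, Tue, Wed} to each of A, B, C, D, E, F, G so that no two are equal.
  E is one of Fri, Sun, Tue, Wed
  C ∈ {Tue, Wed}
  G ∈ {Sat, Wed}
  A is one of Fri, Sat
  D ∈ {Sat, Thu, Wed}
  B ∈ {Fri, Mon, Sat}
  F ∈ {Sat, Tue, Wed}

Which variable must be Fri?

The 7 variables draw from only 7 values {Fri, Mon, Sat, Sun, Thu, Tue, Wed}, so each is used; only B can be Mon, hence B = Mon.
The 6 still-open variables together cover exactly {Fri, Sat, Sun, Thu, Tue, Wed} — 6 values for 6 variables — and Sun appears only in E's list, so E = Sun.
The 5 still-open variables draw from only 5 values {Fri, Sat, Thu, Tue, Wed}, so each is used; only A can be Fri, hence A = Fri.

A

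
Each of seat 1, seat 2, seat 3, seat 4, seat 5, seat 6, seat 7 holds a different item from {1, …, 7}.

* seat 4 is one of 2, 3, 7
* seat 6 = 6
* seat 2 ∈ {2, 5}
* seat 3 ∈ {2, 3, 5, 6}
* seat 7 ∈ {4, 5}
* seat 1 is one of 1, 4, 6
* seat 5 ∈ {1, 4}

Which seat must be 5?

seat 6 must be 6 (only option left). Strike 6 from seat 1, seat 3.
The 6 still-open variables together cover exactly {1, 2, 3, 4, 5, 7} — 6 values for 6 variables — and 7 appears only in seat 4's list, so seat 4 = 7.
The 5 still-open variables draw from only 5 values {1, 2, 3, 4, 5}, so each is used; only seat 3 can be 3, hence seat 3 = 3.
The 4 still-open variables together cover exactly {1, 2, 4, 5} — 4 values for 4 variables — and 2 appears only in seat 2's list, so seat 2 = 2.
The 3 still-open variables together cover exactly {1, 4, 5} — 3 values for 3 variables — and 5 appears only in seat 7's list, so seat 7 = 5.

seat 7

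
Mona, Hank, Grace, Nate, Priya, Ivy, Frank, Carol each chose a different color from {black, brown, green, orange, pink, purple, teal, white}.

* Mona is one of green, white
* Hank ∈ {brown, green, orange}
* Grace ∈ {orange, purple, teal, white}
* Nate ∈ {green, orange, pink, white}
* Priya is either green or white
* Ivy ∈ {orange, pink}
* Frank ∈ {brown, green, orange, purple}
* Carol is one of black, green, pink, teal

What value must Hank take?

The 8 variables draw from only 8 values {black, brown, green, orange, pink, purple, teal, white}, so each is used; only Carol can be black, hence Carol = black.
The 7 still-open variables together cover exactly {brown, green, orange, pink, purple, teal, white} — 7 values for 7 variables — and teal appears only in Grace's list, so Grace = teal.
The 6 still-open variables draw from only 6 values {brown, green, orange, pink, purple, white}, so each is used; only Frank can be purple, hence Frank = purple.
The 5 still-open variables together cover exactly {brown, green, orange, pink, white} — 5 values for 5 variables — and brown appears only in Hank's list, so Hank = brown.

brown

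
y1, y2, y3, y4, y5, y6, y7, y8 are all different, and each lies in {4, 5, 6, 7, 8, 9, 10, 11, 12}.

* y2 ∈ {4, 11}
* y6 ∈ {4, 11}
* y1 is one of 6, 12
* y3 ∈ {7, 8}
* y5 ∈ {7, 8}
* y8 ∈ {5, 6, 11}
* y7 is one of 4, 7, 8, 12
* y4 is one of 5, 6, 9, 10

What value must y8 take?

y2 and y6 share exactly the 2 values {4, 11}; by pigeonhole those values go to them, so strike 4, 11 from y7, y8.
y3 and y5 share exactly the 2 values {7, 8}; by pigeonhole those values go to them, so strike 7, 8 from y7.
y7's domain is down to {12}, so y7 = 12. Remove 12 from y1.
y1's domain is down to {6}, so y1 = 6. So y4, y8 can't be 6.
So y8 = 5.

5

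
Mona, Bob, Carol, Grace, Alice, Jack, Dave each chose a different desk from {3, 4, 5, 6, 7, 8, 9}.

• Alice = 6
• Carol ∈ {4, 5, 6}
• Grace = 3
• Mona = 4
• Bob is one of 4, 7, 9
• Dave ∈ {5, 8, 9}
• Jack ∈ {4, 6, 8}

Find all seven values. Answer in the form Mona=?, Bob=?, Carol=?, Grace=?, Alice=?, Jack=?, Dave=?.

Mona=4, Bob=7, Carol=5, Grace=3, Alice=6, Jack=8, Dave=9

Mona must be 4 (only option left). Eliminate 4 elsewhere: Bob, Carol, Jack.
That leaves Grace = 3.
Alice's domain is down to {6}, so Alice = 6. Remove 6 from Carol, Jack.
That leaves Jack = 8. Eliminate 8 elsewhere: Dave.
Carol's domain is down to {5}, so Carol = 5. Remove 5 from Dave.
Dave must be 9 (only option left). Eliminate 9 elsewhere: Bob.
Bob must be 7 (only option left).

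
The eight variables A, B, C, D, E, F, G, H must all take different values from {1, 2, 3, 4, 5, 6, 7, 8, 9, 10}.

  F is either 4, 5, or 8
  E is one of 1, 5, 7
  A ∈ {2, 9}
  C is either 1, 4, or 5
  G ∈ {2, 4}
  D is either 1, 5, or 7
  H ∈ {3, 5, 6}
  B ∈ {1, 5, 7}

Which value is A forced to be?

The 3 variables B, D, E are confined to {1, 5, 7}, which locks those values in; drop them from C, F, H.
C must be 4 (only option left). Strike 4 from F, G.
That leaves F = 8.
G's domain is down to {2}, so G = 2. Eliminate 2 elsewhere: A.
So A = 9.

9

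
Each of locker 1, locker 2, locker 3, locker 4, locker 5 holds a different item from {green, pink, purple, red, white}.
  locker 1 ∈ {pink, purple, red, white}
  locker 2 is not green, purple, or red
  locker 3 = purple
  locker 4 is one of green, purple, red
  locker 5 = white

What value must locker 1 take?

locker 3 must be purple (only option left). Remove purple from locker 1, locker 4.
locker 5's domain is down to {white}, so locker 5 = white. So locker 1, locker 2 can't be white.
locker 2 has just one choice, so locker 2 = pink. Strike pink from locker 1.
So locker 1 = red.

red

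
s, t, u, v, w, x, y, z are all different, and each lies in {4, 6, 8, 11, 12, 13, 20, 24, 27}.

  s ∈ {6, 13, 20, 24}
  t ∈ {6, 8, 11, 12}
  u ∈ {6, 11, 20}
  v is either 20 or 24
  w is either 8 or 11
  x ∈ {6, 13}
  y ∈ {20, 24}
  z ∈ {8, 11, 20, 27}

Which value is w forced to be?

Among the 8 variables, 12 fits only t (and all 8 values in {6, 8, 11, 12, 13, 20, 24, 27} must be used), so t = 12.
Among the 7 still-open variables, 27 fits only z (and all 7 values in {6, 8, 11, 13, 20, 24, 27} must be used), so z = 27.
The 6 still-open variables draw from only 6 values {6, 8, 11, 13, 20, 24}, so each is used; only w can be 8, hence w = 8.

8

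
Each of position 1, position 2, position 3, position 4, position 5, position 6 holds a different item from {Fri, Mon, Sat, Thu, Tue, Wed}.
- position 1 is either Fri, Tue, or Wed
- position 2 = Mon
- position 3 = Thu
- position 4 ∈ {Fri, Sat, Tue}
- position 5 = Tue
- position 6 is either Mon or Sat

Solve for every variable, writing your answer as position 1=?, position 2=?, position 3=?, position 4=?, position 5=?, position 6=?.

position 1=Wed, position 2=Mon, position 3=Thu, position 4=Fri, position 5=Tue, position 6=Sat

position 2 has just one choice, so position 2 = Mon. Eliminate Mon elsewhere: position 6.
position 3 has just one choice, so position 3 = Thu.
position 5 must be Tue (only option left). Remove Tue from position 1, position 4.
position 6 must be Sat (only option left). Remove Sat from position 4.
position 4's domain is down to {Fri}, so position 4 = Fri. Strike Fri from position 1.
That leaves position 1 = Wed.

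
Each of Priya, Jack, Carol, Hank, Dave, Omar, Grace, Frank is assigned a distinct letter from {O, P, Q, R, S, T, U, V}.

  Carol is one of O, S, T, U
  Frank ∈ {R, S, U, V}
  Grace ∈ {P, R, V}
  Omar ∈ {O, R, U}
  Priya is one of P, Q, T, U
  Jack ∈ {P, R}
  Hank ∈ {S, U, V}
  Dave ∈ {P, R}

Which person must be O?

Among the 8 variables, Q fits only Priya (and all 8 values in {O, P, Q, R, S, T, U, V} must be used), so Priya = Q.
The 7 still-open variables draw from only 7 values {O, P, R, S, T, U, V}, so each is used; only Carol can be T, hence Carol = T.
Among the 6 still-open variables, O fits only Omar (and all 6 values in {O, P, R, S, U, V} must be used), so Omar = O.

Omar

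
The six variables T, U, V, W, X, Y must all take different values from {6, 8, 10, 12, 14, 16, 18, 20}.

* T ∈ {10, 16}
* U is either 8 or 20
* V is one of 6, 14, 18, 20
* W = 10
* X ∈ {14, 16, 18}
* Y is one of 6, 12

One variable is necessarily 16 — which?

W's domain is down to {10}, so W = 10. Eliminate 10 elsewhere: T.
So 16 goes to T.

T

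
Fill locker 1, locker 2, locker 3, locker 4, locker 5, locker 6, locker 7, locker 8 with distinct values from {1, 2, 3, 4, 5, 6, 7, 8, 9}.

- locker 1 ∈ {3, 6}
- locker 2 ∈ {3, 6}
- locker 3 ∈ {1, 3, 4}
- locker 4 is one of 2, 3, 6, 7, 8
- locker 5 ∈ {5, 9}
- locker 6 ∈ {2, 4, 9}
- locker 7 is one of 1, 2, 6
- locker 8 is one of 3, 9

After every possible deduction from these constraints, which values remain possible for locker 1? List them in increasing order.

locker 1 and locker 2 between them cover only {3, 6} — a naked pair. Remove those values from locker 3, locker 4, locker 7, locker 8.
locker 8's domain is down to {9}, so locker 8 = 9. Eliminate 9 elsewhere: locker 5, locker 6.
That leaves locker 5 = 5.
locker 3, locker 6, locker 7 between them cover only {1, 2, 4} — a naked triple. Remove those values from locker 4.
No further eliminations apply; locker 1 can still be any of 3, 6.

3, 6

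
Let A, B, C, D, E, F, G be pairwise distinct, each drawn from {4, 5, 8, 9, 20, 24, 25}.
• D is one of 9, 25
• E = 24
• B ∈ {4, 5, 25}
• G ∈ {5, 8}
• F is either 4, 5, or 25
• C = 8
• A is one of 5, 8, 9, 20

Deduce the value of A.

20

C's domain is down to {8}, so C = 8. Strike 8 from A, G.
That leaves E = 24.
G must be 5 (only option left). So A, B, F can't be 5.
The 4 still-open variables draw from only 4 values {4, 9, 20, 25}, so each is used; only A can be 20, hence A = 20.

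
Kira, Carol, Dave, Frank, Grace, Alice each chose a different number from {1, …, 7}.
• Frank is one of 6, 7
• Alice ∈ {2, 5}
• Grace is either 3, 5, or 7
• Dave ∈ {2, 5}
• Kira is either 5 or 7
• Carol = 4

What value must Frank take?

Carol's domain is down to {4}, so Carol = 4.
Among the 5 still-open variables, 3 fits only Grace (and all 5 values in {2, 3, 5, 6, 7} must be used), so Grace = 3.
Among the 4 still-open variables, 6 fits only Frank (and all 4 values in {2, 5, 6, 7} must be used), so Frank = 6.

6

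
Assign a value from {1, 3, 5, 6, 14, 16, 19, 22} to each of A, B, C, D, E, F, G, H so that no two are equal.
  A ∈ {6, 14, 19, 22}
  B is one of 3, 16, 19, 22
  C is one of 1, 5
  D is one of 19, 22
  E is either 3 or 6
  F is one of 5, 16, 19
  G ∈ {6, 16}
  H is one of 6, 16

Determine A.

14

The 8 variables together cover exactly {1, 3, 5, 6, 14, 16, 19, 22} — 8 values for 8 variables — and 1 appears only in C's list, so C = 1.
Among the 7 still-open variables, 5 fits only F (and all 7 values in {3, 5, 6, 14, 16, 19, 22} must be used), so F = 5.
Among the 6 still-open variables, 14 fits only A (and all 6 values in {3, 6, 14, 16, 19, 22} must be used), so A = 14.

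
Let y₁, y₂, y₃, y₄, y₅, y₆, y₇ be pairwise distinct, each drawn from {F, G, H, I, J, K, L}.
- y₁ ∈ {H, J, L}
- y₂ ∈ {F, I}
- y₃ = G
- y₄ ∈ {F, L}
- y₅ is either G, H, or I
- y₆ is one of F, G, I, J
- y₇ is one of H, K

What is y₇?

y₃ has just one choice, so y₃ = G. Remove G from y₅, y₆.
The 6 still-open variables together cover exactly {F, H, I, J, K, L} — 6 values for 6 variables — and K appears only in y₇'s list, so y₇ = K.

K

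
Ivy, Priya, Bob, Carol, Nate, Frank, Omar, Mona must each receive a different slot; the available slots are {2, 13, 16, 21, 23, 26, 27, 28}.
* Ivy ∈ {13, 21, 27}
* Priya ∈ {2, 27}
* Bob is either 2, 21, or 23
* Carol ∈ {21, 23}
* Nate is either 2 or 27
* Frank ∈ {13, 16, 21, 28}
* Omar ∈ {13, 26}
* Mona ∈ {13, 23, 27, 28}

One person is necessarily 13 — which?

The 8 variables together cover exactly {2, 13, 16, 21, 23, 26, 27, 28} — 8 values for 8 variables — and 16 appears only in Frank's list, so Frank = 16.
Among the 7 still-open variables, 26 fits only Omar (and all 7 values in {2, 13, 21, 23, 26, 27, 28} must be used), so Omar = 26.
The 6 still-open variables draw from only 6 values {2, 13, 21, 23, 27, 28}, so each is used; only Mona can be 28, hence Mona = 28.
Among the 5 still-open variables, 13 fits only Ivy (and all 5 values in {2, 13, 21, 23, 27} must be used), so Ivy = 13.

Ivy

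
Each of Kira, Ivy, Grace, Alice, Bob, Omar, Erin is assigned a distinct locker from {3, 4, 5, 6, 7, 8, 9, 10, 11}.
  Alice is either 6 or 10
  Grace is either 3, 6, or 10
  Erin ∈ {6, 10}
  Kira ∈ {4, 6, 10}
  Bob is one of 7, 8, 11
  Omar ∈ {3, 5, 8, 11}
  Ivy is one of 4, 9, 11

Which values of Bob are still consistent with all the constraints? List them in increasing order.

Alice and Erin share exactly the 2 values {6, 10}; by pigeonhole those values go to them, so strike 6, 10 from Kira, Grace.
Kira's domain is down to {4}, so Kira = 4. Remove 4 from Ivy.
That leaves Grace = 3. Strike 3 from Omar.
No further eliminations apply; Bob can still be any of 7, 8, 11.

7, 8, 11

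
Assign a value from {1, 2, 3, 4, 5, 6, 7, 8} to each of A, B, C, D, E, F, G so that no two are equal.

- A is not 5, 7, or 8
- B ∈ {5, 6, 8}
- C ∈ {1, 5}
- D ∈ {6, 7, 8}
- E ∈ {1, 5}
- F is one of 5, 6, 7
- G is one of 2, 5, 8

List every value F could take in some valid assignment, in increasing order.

The 2 variables C and E are confined to {1, 5}, which locks those values in; drop them from A, B, F, G.
B, D, F share exactly the 3 values {6, 7, 8}; by pigeonhole those values go to them, so strike 6, 7, 8 from A, G.
G must be 2 (only option left). Eliminate 2 elsewhere: A.
No further eliminations apply; F can still be any of 6, 7.

6, 7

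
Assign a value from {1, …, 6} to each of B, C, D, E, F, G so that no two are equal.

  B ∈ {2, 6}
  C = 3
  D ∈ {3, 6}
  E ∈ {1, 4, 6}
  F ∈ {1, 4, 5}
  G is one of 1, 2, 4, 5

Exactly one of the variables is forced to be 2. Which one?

C has just one choice, so C = 3. So D can't be 3.
That leaves D = 6. Strike 6 from B, E.
So 2 goes to B.

B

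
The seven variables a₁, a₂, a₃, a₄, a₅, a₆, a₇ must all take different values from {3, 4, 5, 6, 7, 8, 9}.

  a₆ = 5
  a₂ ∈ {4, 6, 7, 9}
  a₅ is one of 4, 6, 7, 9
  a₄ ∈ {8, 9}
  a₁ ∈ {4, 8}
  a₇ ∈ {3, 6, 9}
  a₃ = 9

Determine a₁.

a₃'s domain is down to {9}, so a₃ = 9. Strike 9 from a₂, a₄, a₅, a₇.
a₄'s domain is down to {8}, so a₄ = 8. Remove 8 from a₁.
So a₁ = 4.

4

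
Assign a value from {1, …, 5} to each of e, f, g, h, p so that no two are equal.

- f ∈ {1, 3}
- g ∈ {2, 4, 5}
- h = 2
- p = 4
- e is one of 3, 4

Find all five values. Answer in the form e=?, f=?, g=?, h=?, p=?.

e=3, f=1, g=5, h=2, p=4

h must be 2 (only option left). Eliminate 2 elsewhere: g.
p has just one choice, so p = 4. Remove 4 from e, g.
e has just one choice, so e = 3. Strike 3 from f.
f has just one choice, so f = 1.
g must be 5 (only option left).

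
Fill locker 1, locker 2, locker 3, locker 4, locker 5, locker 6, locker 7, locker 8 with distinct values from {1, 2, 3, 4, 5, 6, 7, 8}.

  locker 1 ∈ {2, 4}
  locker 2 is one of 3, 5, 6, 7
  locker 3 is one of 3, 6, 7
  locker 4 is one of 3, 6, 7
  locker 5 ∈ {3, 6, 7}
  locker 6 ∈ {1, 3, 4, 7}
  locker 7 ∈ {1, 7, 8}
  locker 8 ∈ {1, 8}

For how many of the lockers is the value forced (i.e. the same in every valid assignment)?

The 8 variables draw from only 8 values {1, 2, 3, 4, 5, 6, 7, 8}, so each is used; only locker 1 can be 2, hence locker 1 = 2.
Among the 7 still-open variables, 4 fits only locker 6 (and all 7 values in {1, 3, 4, 5, 6, 7, 8} must be used), so locker 6 = 4.
The 6 still-open variables draw from only 6 values {1, 3, 5, 6, 7, 8}, so each is used; only locker 2 can be 5, hence locker 2 = 5.
locker 3, locker 4, locker 5 between them cover only {3, 6, 7} — a naked triple. Remove those values from locker 7.
Determined: locker 1=2, locker 2=5, locker 6=4. The other lockers each still have more than one consistent value. That makes 3.

3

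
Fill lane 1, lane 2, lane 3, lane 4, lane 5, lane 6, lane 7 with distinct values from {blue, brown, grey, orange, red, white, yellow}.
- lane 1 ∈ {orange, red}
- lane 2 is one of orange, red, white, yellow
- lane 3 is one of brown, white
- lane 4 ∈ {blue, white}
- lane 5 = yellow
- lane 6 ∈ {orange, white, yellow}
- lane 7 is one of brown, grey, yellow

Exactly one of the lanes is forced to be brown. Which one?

lane 5 has just one choice, so lane 5 = yellow. Strike yellow from lane 2, lane 6, lane 7.
Among the 6 still-open variables, blue fits only lane 4 (and all 6 values in {blue, brown, grey, orange, red, white} must be used), so lane 4 = blue.
Among the 5 still-open variables, grey fits only lane 7 (and all 5 values in {brown, grey, orange, red, white} must be used), so lane 7 = grey.
The 4 still-open variables draw from only 4 values {brown, orange, red, white}, so each is used; only lane 3 can be brown, hence lane 3 = brown.

lane 3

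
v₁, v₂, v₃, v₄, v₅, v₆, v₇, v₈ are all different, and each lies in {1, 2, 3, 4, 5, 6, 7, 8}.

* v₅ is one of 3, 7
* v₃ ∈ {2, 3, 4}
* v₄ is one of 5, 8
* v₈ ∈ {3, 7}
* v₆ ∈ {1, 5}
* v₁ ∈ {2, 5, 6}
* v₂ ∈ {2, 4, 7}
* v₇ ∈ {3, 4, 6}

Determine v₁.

5

Among the 8 variables, 1 fits only v₆ (and all 8 values in {1, 2, 3, 4, 5, 6, 7, 8} must be used), so v₆ = 1.
The 7 still-open variables together cover exactly {2, 3, 4, 5, 6, 7, 8} — 7 values for 7 variables — and 8 appears only in v₄'s list, so v₄ = 8.
The 6 still-open variables together cover exactly {2, 3, 4, 5, 6, 7} — 6 values for 6 variables — and 5 appears only in v₁'s list, so v₁ = 5.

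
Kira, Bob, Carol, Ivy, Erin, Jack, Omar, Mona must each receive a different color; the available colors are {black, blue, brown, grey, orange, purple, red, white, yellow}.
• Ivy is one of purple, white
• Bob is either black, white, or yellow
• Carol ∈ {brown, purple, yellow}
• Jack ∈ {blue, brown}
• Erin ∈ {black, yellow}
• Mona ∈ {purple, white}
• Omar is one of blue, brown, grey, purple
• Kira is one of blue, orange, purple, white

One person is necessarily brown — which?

Carol

The 8 variables together cover exactly {black, blue, brown, grey, orange, purple, white, yellow} — 8 values for 8 variables — and grey appears only in Omar's list, so Omar = grey.
The 7 still-open variables draw from only 7 values {black, blue, brown, orange, purple, white, yellow}, so each is used; only Kira can be orange, hence Kira = orange.
Among the 6 still-open variables, blue fits only Jack (and all 6 values in {black, blue, brown, purple, white, yellow} must be used), so Jack = blue.
The 5 still-open variables draw from only 5 values {black, brown, purple, white, yellow}, so each is used; only Carol can be brown, hence Carol = brown.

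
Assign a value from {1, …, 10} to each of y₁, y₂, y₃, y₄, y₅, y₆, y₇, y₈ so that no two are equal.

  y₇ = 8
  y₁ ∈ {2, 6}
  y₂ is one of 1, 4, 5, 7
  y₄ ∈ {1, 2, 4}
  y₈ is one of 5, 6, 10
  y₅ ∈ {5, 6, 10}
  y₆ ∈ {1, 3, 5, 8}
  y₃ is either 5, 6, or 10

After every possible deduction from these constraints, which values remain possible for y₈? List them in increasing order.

y₇ must be 8 (only option left). Eliminate 8 elsewhere: y₆.
The 3 variables y₃, y₅, y₈ are confined to {5, 6, 10}, which locks those values in; drop them from y₁, y₂, y₆.
That leaves y₁ = 2. So y₄ can't be 2.
No further eliminations apply; y₈ can still be any of 5, 6, 10.

5, 6, 10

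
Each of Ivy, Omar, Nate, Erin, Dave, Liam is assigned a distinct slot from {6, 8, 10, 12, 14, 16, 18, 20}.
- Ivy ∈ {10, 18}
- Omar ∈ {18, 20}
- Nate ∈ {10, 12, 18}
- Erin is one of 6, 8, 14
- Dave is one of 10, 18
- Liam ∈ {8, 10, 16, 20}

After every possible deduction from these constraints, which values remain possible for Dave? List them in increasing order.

10, 18

Ivy and Dave between them cover only {10, 18} — a naked pair. Remove those values from Omar, Nate, Liam.
Omar's domain is down to {20}, so Omar = 20. Eliminate 20 elsewhere: Liam.
Nate must be 12 (only option left).
No further eliminations apply; Dave can still be any of 10, 18.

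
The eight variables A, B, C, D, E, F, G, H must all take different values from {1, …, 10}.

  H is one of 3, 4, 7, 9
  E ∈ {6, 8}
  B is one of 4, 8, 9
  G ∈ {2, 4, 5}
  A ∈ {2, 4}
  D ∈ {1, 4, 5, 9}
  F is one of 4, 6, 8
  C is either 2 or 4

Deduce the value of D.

The 2 variables A and C are confined to {2, 4}, which locks those values in; drop them from B, D, F, G, H.
That leaves G = 5. So D can't be 5.
The 2 variables E and F are confined to {6, 8}, which locks those values in; drop them from B.
That leaves B = 9. Remove 9 from D, H.
So D = 1.

1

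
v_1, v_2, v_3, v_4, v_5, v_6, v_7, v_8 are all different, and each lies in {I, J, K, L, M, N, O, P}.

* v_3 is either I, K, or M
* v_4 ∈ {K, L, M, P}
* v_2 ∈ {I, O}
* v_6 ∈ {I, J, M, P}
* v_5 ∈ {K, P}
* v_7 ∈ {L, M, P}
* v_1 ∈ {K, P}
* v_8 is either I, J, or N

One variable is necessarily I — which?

The 8 variables draw from only 8 values {I, J, K, L, M, N, O, P}, so each is used; only v_8 can be N, hence v_8 = N.
The 7 still-open variables together cover exactly {I, J, K, L, M, O, P} — 7 values for 7 variables — and J appears only in v_6's list, so v_6 = J.
The 6 still-open variables together cover exactly {I, K, L, M, O, P} — 6 values for 6 variables — and O appears only in v_2's list, so v_2 = O.
Among the 5 still-open variables, I fits only v_3 (and all 5 values in {I, K, L, M, P} must be used), so v_3 = I.

v_3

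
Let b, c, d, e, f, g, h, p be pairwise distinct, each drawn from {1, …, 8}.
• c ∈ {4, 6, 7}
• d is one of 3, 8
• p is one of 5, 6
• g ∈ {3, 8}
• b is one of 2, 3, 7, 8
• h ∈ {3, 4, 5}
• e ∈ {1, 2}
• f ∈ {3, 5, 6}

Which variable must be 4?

Among the 8 variables, 1 fits only e (and all 8 values in {1, 2, 3, 4, 5, 6, 7, 8} must be used), so e = 1.
The 7 still-open variables together cover exactly {2, 3, 4, 5, 6, 7, 8} — 7 values for 7 variables — and 2 appears only in b's list, so b = 2.
The 6 still-open variables draw from only 6 values {3, 4, 5, 6, 7, 8}, so each is used; only c can be 7, hence c = 7.
The 5 still-open variables draw from only 5 values {3, 4, 5, 6, 8}, so each is used; only h can be 4, hence h = 4.

h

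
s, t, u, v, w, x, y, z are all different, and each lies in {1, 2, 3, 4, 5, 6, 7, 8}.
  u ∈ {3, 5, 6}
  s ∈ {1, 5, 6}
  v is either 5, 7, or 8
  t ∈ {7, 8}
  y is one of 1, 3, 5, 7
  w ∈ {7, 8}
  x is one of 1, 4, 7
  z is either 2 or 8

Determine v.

The 8 variables together cover exactly {1, 2, 3, 4, 5, 6, 7, 8} — 8 values for 8 variables — and 2 appears only in z's list, so z = 2.
The 7 still-open variables draw from only 7 values {1, 3, 4, 5, 6, 7, 8}, so each is used; only x can be 4, hence x = 4.
t and w share exactly the 2 values {7, 8}; by pigeonhole those values go to them, so strike 7, 8 from v, y.
So v = 5.

5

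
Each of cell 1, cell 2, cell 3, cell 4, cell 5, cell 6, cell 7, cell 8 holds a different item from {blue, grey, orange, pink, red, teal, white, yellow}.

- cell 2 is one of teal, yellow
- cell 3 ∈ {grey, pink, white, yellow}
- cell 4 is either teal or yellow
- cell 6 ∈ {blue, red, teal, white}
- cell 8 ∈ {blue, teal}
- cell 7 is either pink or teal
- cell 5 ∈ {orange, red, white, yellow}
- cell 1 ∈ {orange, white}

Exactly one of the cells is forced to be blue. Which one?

cell 8

Among the 8 variables, grey fits only cell 3 (and all 8 values in {blue, grey, orange, pink, red, teal, white, yellow} must be used), so cell 3 = grey.
The 7 still-open variables draw from only 7 values {blue, orange, pink, red, teal, white, yellow}, so each is used; only cell 7 can be pink, hence cell 7 = pink.
cell 2 and cell 4 share exactly the 2 values {teal, yellow}; by pigeonhole those values go to them, so strike teal, yellow from cell 5, cell 6, cell 8.
So blue goes to cell 8.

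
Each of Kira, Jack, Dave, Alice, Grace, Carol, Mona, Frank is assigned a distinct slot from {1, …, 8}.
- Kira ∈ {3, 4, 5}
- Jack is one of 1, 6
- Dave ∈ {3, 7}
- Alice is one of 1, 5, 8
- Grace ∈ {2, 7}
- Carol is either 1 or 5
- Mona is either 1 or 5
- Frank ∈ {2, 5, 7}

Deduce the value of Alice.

The 8 variables together cover exactly {1, 2, 3, 4, 5, 6, 7, 8} — 8 values for 8 variables — and 4 appears only in Kira's list, so Kira = 4.
The 7 still-open variables together cover exactly {1, 2, 3, 5, 6, 7, 8} — 7 values for 7 variables — and 3 appears only in Dave's list, so Dave = 3.
Among the 6 still-open variables, 6 fits only Jack (and all 6 values in {1, 2, 5, 6, 7, 8} must be used), so Jack = 6.
Among the 5 still-open variables, 8 fits only Alice (and all 5 values in {1, 2, 5, 7, 8} must be used), so Alice = 8.

8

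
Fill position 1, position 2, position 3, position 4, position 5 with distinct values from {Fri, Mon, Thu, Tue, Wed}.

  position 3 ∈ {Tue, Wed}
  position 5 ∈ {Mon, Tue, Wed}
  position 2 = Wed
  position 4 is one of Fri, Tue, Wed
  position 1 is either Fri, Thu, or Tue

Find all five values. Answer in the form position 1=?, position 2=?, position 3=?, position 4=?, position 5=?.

position 1=Thu, position 2=Wed, position 3=Tue, position 4=Fri, position 5=Mon

position 2 must be Wed (only option left). So position 3, position 4, position 5 can't be Wed.
position 3's domain is down to {Tue}, so position 3 = Tue. So position 1, position 4, position 5 can't be Tue.
position 4 must be Fri (only option left). Remove Fri from position 1.
position 5's domain is down to {Mon}, so position 5 = Mon.
position 1 has just one choice, so position 1 = Thu.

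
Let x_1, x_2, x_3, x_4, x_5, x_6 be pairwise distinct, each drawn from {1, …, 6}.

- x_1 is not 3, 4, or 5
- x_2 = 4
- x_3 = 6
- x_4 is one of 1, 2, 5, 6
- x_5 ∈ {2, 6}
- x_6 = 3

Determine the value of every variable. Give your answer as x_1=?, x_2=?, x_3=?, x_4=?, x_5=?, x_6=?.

x_2's domain is down to {4}, so x_2 = 4.
x_3 has just one choice, so x_3 = 6. So x_1, x_4, x_5 can't be 6.
x_5's domain is down to {2}, so x_5 = 2. Remove 2 from x_1, x_4.
x_6 must be 3 (only option left).
x_1 must be 1 (only option left). Remove 1 from x_4.
x_4 has just one choice, so x_4 = 5.

x_1=1, x_2=4, x_3=6, x_4=5, x_5=2, x_6=3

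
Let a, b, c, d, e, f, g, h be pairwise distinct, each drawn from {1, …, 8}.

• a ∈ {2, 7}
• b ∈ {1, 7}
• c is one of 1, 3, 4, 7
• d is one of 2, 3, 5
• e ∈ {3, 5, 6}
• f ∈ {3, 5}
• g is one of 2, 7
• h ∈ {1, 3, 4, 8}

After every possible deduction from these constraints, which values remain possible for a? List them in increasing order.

Among the 8 variables, 6 fits only e (and all 8 values in {1, 2, 3, 4, 5, 6, 7, 8} must be used), so e = 6.
The 7 still-open variables draw from only 7 values {1, 2, 3, 4, 5, 7, 8}, so each is used; only h can be 8, hence h = 8.
Among the 6 still-open variables, 4 fits only c (and all 6 values in {1, 2, 3, 4, 5, 7} must be used), so c = 4.
The 5 still-open variables together cover exactly {1, 2, 3, 5, 7} — 5 values for 5 variables — and 1 appears only in b's list, so b = 1.
The 2 variables a and g are confined to {2, 7}, which locks those values in; drop them from d.
No further eliminations apply; a can still be any of 2, 7.

2, 7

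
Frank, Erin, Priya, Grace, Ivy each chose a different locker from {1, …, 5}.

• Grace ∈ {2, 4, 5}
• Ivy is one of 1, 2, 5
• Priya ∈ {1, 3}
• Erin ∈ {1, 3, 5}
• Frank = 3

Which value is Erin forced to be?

Frank must be 3 (only option left). Strike 3 from Erin, Priya.
Priya has just one choice, so Priya = 1. Remove 1 from Erin, Ivy.
So Erin = 5.

5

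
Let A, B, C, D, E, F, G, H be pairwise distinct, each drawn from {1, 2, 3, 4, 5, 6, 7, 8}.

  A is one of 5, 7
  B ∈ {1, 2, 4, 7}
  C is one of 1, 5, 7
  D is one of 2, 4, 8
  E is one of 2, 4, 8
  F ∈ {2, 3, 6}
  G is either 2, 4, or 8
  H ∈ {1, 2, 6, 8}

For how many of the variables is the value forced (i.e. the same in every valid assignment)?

The 8 variables draw from only 8 values {1, 2, 3, 4, 5, 6, 7, 8}, so each is used; only F can be 3, hence F = 3.
The 7 still-open variables draw from only 7 values {1, 2, 4, 5, 6, 7, 8}, so each is used; only H can be 6, hence H = 6.
The 3 variables D, E, G are confined to {2, 4, 8}, which locks those values in; drop them from B.
Determined: F=3, H=6. The other variables each still have more than one consistent value. That makes 2.

2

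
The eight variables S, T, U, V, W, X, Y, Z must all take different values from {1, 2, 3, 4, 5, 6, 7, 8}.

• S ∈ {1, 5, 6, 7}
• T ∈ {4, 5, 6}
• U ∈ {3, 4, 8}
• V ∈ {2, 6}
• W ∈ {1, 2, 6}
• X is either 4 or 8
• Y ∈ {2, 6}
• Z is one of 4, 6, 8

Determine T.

5

Among the 8 variables, 3 fits only U (and all 8 values in {1, 2, 3, 4, 5, 6, 7, 8} must be used), so U = 3.
The 7 still-open variables draw from only 7 values {1, 2, 4, 5, 6, 7, 8}, so each is used; only S can be 7, hence S = 7.
Among the 6 still-open variables, 1 fits only W (and all 6 values in {1, 2, 4, 5, 6, 8} must be used), so W = 1.
The 5 still-open variables draw from only 5 values {2, 4, 5, 6, 8}, so each is used; only T can be 5, hence T = 5.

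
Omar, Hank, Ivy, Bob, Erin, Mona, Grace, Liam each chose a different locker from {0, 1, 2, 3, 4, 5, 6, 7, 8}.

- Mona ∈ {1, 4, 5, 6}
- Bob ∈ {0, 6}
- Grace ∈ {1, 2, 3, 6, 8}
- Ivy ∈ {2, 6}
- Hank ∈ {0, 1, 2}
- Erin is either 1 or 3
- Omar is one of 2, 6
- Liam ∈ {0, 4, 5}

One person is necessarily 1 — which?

Among the 8 variables, 8 fits only Grace (and all 8 values in {0, 1, 2, 3, 4, 5, 6, 8} must be used), so Grace = 8.
The 7 still-open variables together cover exactly {0, 1, 2, 3, 4, 5, 6} — 7 values for 7 variables — and 3 appears only in Erin's list, so Erin = 3.
The 2 variables Omar and Ivy are confined to {2, 6}, which locks those values in; drop them from Hank, Bob, Mona.
That leaves Bob = 0. Remove 0 from Hank, Liam.
So 1 goes to Hank.

Hank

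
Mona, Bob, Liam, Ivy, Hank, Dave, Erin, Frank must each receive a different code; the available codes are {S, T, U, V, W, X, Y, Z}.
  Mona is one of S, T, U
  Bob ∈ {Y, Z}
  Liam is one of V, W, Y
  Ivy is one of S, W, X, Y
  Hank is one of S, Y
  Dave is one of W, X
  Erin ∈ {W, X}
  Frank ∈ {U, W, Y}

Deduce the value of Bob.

The 8 variables together cover exactly {S, T, U, V, W, X, Y, Z} — 8 values for 8 variables — and T appears only in Mona's list, so Mona = T.
Among the 7 still-open variables, U fits only Frank (and all 7 values in {S, U, V, W, X, Y, Z} must be used), so Frank = U.
Among the 6 still-open variables, V fits only Liam (and all 6 values in {S, V, W, X, Y, Z} must be used), so Liam = V.
The 5 still-open variables draw from only 5 values {S, W, X, Y, Z}, so each is used; only Bob can be Z, hence Bob = Z.

Z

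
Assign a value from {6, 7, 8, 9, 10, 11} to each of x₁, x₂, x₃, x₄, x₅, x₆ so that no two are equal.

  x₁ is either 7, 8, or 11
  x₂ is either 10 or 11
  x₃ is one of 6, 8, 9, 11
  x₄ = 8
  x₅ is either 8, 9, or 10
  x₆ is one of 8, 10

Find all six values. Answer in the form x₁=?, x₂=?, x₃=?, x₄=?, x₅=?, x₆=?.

x₄ has just one choice, so x₄ = 8. So x₁, x₃, x₅, x₆ can't be 8.
x₆ has just one choice, so x₆ = 10. So x₂, x₅ can't be 10.
x₂ has just one choice, so x₂ = 11. Eliminate 11 elsewhere: x₁, x₃.
x₅'s domain is down to {9}, so x₅ = 9. Remove 9 from x₃.
x₁ has just one choice, so x₁ = 7.
x₃ has just one choice, so x₃ = 6.

x₁=7, x₂=11, x₃=6, x₄=8, x₅=9, x₆=10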